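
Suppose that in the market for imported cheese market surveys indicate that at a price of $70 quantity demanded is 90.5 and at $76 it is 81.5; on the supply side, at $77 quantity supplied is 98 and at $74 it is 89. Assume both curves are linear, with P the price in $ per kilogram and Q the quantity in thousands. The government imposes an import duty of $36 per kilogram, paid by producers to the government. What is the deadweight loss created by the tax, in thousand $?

Deadweight loss = $648 thousand.

Demand slope: (81.5 − 90.5)/(76 − 70) = -1.5, so Qd = 195.5 − 1.5P.
Supply slope: (89 − 98)/(74 − 77) = 3, so Qs = 3P − 133.
Without the tax, 195.5 − 1.5P = 3P − 133 gives 4.5P = 328.5, so P* = $73 and Q* = 86.
With the tax collected from producers, supply shifts: Qs = 3(P − 36) − 133.
Solving gives Q = 50 with buyers paying $97 and producers receiving $61 (the $36 wedge).
Quantity falls by |ΔQ| = |86 − 50| = 36.
DWL = ½ · t · |ΔQ| = ½ · 36 · 36 = $648.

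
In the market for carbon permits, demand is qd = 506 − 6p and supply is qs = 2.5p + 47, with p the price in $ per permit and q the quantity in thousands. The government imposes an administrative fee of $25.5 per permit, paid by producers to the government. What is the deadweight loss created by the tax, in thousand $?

Without the tax, 506 − 6p = 2.5p + 47 gives 8.5p = 459, so p* = $54 and q* = 182.
With the tax collected from producers, supply shifts: qs = 2.5(p − 25.5) + 47.
New equilibrium: consumers pay $61.5, producers receive $36, q = 137. (Wedge: pb − ps = 25.5.)
Quantity falls by |ΔQ| = |182 − 137| = 45.
DWL = ½ · t · |ΔQ| = ½ · 25.5 · 45 = $573.75.

Deadweight loss = $573.75 thousand.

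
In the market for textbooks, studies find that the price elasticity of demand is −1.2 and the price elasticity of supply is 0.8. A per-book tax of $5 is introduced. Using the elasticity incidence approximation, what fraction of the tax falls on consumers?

Incidence ratio: consumers' share ≈ εs / (εs + |εd|) = 0.8 / (0.8 + 1.2) = 0.4.
Supply is the less elastic side, so consumers bear the smaller share.

Consumers' share ≈ 0.4.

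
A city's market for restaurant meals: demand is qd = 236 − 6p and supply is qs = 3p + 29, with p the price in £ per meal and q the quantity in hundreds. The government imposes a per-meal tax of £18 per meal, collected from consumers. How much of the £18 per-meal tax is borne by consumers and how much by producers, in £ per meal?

Consumers bear £6 per meal; producers bear £12 per meal.

Without the tax, 236 − 6p = 3p + 29 gives 9p = 207, so p* = £23 and q* = 98.
With the tax collected from consumers, demand (in seller-price terms) shifts: qd = 236 − 6(p + 18).
New equilibrium: consumers pay £29, producers receive £11, q = 62. (Wedge: pb − ps = 18.)
Burden on consumers: £6; on producers: £12. (They sum to £18.)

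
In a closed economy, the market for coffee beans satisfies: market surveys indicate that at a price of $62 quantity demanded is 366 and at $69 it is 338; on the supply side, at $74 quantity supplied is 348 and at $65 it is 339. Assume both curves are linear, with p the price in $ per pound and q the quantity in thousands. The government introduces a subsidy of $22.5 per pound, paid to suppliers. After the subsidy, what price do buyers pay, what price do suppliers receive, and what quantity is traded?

Buyers pay $63.5; suppliers receive $86; quantity = 360.

Demand slope: (338 − 366)/(69 − 62) = -4, so qd = 614 − 4p.
Supply slope: (339 − 348)/(65 − 74) = 1, so qs = p + 274.
Before the subsidy: set 614 − 4p = p + 274 → p* = $68, q* = 342.
With a per-unit subsidy paid to suppliers, each receives p + 22.5 per unit sold, so supply becomes qs = (p + 22.5) + 274.
Solving gives q = 360 with buyers paying $63.5 and suppliers receiving $86 (the $22.5 wedge).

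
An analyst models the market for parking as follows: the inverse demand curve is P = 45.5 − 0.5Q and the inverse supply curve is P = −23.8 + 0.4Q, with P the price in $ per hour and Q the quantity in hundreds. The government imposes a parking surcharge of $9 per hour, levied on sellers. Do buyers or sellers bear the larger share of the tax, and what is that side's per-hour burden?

Inverting to Q(P) form: Qd = 91 − 2P; Qs = 2.5P + 59.5.
Before the tax: set 91 − 2P = 2.5P + 59.5 → P* = $7, Q* = 77.
With the tax collected from sellers, supply shifts: Qs = 2.5(P − 9) + 59.5.
Solving gives Q = 67 with buyers paying $12 and sellers receiving $3 (the $9 wedge).
Per-hour burden: buyers $5, sellers $4.
Buyers take the larger share because demand is less price-elastic here (demand slope 2 vs supply slope 2.5).
The less price-elastic side of the market bears the larger share of a per-unit tax.

Buyers bear the larger share: $5 per hour.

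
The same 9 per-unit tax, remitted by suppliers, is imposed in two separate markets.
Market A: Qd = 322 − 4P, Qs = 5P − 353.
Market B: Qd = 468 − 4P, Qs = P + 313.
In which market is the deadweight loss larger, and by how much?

Market A: pre-tax P* = 75, Q* = 22; post-tax Q = 2; deadweight loss = 90.
Market B: pre-tax P* = 31, Q* = 344; post-tax Q = 336.8; deadweight loss = 32.4.
Difference: 90 vs 32.4 → market A is larger by 57.6.

Market A, by 57.6.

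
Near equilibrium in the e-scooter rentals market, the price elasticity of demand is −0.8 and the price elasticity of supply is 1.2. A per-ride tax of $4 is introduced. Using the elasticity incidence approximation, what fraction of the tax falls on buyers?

Incidence ratio: buyers' share ≈ εs / (εs + |εd|) = 1.2 / (1.2 + 0.8) = 0.6.
Supply is the more elastic side, so buyers bear the larger share.

Buyers' share ≈ 0.6.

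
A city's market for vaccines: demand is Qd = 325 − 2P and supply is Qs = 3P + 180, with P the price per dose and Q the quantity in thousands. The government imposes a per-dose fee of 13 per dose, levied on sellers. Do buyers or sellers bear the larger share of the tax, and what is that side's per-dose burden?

Before the tax: set 325 − 2P = 3P + 180 → P* = 29, Q* = 267.
With the tax collected from sellers, supply shifts: Qs = 3(P − 13) + 180.
New equilibrium: buyers pay 36.8, sellers receive 23.8, Q = 251.4. (Wedge: Pb − Ps = 13.)
Per-dose burden: buyers 7.8, sellers 5.2.
Buyers take the larger share because demand is less price-elastic here (demand slope 2 vs supply slope 3).
The less price-elastic side of the market bears the larger share of a per-unit tax.

Buyers bear the larger share: 7.8 per dose.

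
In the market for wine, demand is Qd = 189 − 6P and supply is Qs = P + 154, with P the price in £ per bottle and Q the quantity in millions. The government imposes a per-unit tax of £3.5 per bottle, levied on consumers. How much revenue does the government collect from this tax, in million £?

Before the tax: set 189 − 6P = P + 154 → P* = £5, Q* = 159.
With the tax collected from consumers, demand (in seller-price terms) shifts: Qd = 189 − 6(P + 3.5).
Solving gives Q = 156 with consumers paying £5.5 and sellers receiving £2 (the £3.5 wedge).
Revenue = t · Q = 3.5 · 156 = £546.

Tax revenue = £546 million.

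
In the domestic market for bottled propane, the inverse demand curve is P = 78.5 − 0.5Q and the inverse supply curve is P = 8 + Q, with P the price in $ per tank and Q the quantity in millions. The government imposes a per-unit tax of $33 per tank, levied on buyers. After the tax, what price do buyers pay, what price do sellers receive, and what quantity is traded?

Buyers pay $66; sellers receive $33; quantity = 25.

Inverting to Q(P) form: Qd = 157 − 2P; Qs = P − 8.
Without the tax, 157 − 2P = P − 8 gives 3P = 165, so P* = $55 and Q* = 47.
With the tax collected from buyers, demand (in seller-price terms) shifts: Qd = 157 − 2(P + 33).
Solving gives Q = 25 with buyers paying $66 and sellers receiving $33 (the $33 wedge).
The less price-elastic side of the market bears the larger share of a per-unit tax.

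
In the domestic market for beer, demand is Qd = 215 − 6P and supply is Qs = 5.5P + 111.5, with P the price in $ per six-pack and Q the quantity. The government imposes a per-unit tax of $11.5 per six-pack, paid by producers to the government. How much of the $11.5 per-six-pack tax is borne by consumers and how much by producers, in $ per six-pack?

Consumers bear $5.5 per six-pack; producers bear $6 per six-pack.

Before the tax: set 215 − 6P = 5.5P + 111.5 → P* = $9, Q* = 161.
With the tax collected from producers, supply shifts: Qs = 5.5(P − 11.5) + 111.5.
New equilibrium: consumers pay $14.5, producers receive $3, Q = 128. (Wedge: Pb − Ps = 11.5.)
Burden on consumers: $5.5; on producers: $6. (They sum to $11.5.)
The less price-elastic side of the market bears the larger share of a per-unit tax.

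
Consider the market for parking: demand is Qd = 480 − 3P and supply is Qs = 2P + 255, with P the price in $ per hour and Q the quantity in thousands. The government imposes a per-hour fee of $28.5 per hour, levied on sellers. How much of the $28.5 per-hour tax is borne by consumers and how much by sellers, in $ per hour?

Without the tax, 480 − 3P = 2P + 255 gives 5P = 225, so P* = $45 and Q* = 345.
With the tax collected from sellers, supply shifts: Qs = 2(P − 28.5) + 255.
New equilibrium: consumers pay $56.4, sellers receive $27.9, Q = 310.8. (Wedge: Pb − Ps = 28.5.)
Burden on consumers: $11.4; on sellers: $17.1. (They sum to $28.5.)
The less price-elastic side of the market bears the larger share of a per-unit tax.

Consumers bear $11.4 per hour; sellers bear $17.1 per hour.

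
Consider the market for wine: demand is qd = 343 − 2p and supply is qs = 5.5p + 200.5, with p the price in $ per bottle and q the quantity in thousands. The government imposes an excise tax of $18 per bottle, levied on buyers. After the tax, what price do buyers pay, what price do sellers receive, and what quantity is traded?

Buyers pay $32.2; sellers receive $14.2; quantity = 278.6.

Before the tax: set 343 − 2p = 5.5p + 200.5 → p* = $19, q* = 305.
With the tax collected from buyers, demand (in seller-price terms) shifts: qd = 343 − 2(p + 18).
Solving gives q = 278.6 with buyers paying $32.2 and sellers receiving $14.2 (the $18 wedge).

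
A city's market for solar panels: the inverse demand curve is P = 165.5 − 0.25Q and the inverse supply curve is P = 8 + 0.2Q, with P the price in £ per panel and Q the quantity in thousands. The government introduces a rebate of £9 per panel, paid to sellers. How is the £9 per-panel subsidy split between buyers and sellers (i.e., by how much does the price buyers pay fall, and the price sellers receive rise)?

Buyers gain £5 per panel; sellers gain £4 per panel.

Inverting to Q(P) form: Qd = 662 − 4P; Qs = 5P − 40.
Before the subsidy: set 662 − 4P = 5P − 40 → P* = £78, Q* = 350.
With a per-unit subsidy paid to sellers, each receives P + 9 per unit sold, so supply becomes Qs = 5(P + 9) − 40.
New equilibrium: buyers pay £73, sellers receive £82, Q = 370. (Wedge: Pb − Ps = −9.)
Gain to buyers: £5; to sellers: £4. (They sum to £9.)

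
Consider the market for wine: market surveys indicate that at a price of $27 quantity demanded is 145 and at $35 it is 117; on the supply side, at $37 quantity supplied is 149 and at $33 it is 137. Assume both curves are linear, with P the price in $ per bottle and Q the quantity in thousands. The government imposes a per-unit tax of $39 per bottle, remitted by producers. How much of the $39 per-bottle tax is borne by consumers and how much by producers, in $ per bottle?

Consumers bear $18 per bottle; producers bear $21 per bottle.

Demand slope: (117 − 145)/(35 − 27) = -3.5, so Qd = 239.5 − 3.5P.
Supply slope: (137 − 149)/(33 − 37) = 3, so Qs = 3P + 38.
Before the tax: set 239.5 − 3.5P = 3P + 38 → P* = $31, Q* = 131.
With the tax collected from producers, supply shifts: Qs = 3(P − 39) + 38.
New equilibrium: consumers pay $49, producers receive $10, Q = 68. (Wedge: Pb − Ps = 39.)
Burden on consumers: $18; on producers: $21. (They sum to $39.)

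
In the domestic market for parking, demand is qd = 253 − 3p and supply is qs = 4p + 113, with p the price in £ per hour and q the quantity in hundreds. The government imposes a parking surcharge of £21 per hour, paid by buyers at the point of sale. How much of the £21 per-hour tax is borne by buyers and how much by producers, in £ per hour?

Buyers bear £12 per hour; producers bear £9 per hour.

Without the tax, 253 − 3p = 4p + 113 gives 7p = 140, so p* = £20 and q* = 193.
With the tax collected from buyers, demand (in seller-price terms) shifts: qd = 253 − 3(p + 21).
New equilibrium: buyers pay £32, producers receive £11, q = 157. (Wedge: pb − ps = 21.)
Burden on buyers: £12; on producers: £9. (They sum to £21.)
The less price-elastic side of the market bears the larger share of a per-unit tax.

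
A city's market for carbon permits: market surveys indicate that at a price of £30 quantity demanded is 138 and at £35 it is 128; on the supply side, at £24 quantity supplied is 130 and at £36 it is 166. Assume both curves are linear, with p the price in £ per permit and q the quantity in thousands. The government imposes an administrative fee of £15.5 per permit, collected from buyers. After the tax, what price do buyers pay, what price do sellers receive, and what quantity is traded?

Buyers pay £37.3; sellers receive £21.8; quantity = 123.4.

Demand slope: (128 − 138)/(35 − 30) = -2, so qd = 198 − 2p.
Supply slope: (166 − 130)/(36 − 24) = 3, so qs = 3p + 58.
Before the tax: set 198 − 2p = 3p + 58 → p* = £28, q* = 142.
With the tax collected from buyers, demand (in seller-price terms) shifts: qd = 198 − 2(p + 15.5).
Solving gives q = 123.4 with buyers paying £37.3 and sellers receiving £21.8 (the £15.5 wedge).
The less price-elastic side of the market bears the larger share of a per-unit tax.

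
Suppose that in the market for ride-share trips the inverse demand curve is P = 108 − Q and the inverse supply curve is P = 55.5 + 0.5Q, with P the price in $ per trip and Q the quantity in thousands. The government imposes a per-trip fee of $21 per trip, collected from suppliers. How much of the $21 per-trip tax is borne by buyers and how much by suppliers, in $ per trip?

Rewrite in direct form: Qd = 108 − P and Qs = 2P − 111.
Without the tax, 108 − P = 2P − 111 gives 3P = 219, so P* = $73 and Q* = 35.
With the tax collected from suppliers, supply shifts: Qs = 2(P − 21) − 111.
New equilibrium: buyers pay $87, suppliers receive $66, Q = 21. (Wedge: Pb − Ps = 21.)
Burden on buyers: $14; on suppliers: $7. (They sum to $21.)

Buyers bear $14 per trip; suppliers bear $7 per trip.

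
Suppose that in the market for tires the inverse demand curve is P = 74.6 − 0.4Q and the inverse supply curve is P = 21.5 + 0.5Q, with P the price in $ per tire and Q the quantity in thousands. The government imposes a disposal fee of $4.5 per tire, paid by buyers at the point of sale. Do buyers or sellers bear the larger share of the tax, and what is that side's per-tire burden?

Inverting to Q(P) form: Qd = 186.5 − 2.5P; Qs = 2P − 43.
Before the tax: set 186.5 − 2.5P = 2P − 43 → P* = $51, Q* = 59.
With the tax collected from buyers, demand (in seller-price terms) shifts: Qd = 186.5 − 2.5(P + 4.5).
New equilibrium: buyers pay $53, sellers receive $48.5, Q = 54. (Wedge: Pb − Ps = 4.5.)
Per-tire burden: buyers $2, sellers $2.5.
Sellers take the larger share because supply is less price-elastic here (demand slope 2.5 vs supply slope 2).
The less price-elastic side of the market bears the larger share of a per-unit tax.

Sellers bear the larger share: $2.5 per tire.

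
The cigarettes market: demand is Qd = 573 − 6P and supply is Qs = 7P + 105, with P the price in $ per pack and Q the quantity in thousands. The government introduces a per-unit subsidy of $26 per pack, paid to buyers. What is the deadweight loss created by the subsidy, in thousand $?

Without the subsidy, 573 − 6P = 7P + 105 gives 13P = 468, so P* = $36 and Q* = 357.
With a per-unit subsidy paid to buyers, each effectively pays P − 26, so demand becomes Qd = 573 − 6(P − 26).
New equilibrium: buyers pay $22, sellers receive $48, Q = 441. (Wedge: Pb − Ps = −26.)
Quantity rises by |ΔQ| = |357 − 441| = 84.
DWL = ½ · t · |ΔQ| = ½ · 26 · 84 = $1092.

Deadweight loss = $1092 thousand.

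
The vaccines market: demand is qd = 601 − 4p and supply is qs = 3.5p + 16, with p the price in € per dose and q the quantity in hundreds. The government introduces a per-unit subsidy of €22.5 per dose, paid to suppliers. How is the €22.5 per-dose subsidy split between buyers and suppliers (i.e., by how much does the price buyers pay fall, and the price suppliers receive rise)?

Without the subsidy, 601 − 4p = 3.5p + 16 gives 7.5p = 585, so p* = €78 and q* = 289.
With a per-unit subsidy paid to suppliers, each receives p + 22.5 per unit sold, so supply becomes qs = 3.5(p + 22.5) + 16.
Solving gives q = 331 with buyers paying €67.5 and suppliers receiving €90 (the €22.5 wedge).
Gain to buyers: €10.5; to suppliers: €12. (They sum to €22.5.)

Buyers gain €10.5 per dose; suppliers gain €12 per dose.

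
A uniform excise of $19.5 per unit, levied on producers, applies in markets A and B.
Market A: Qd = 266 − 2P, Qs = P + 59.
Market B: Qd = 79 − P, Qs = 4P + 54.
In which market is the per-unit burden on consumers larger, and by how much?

Market B, by $9.1.

Market A: pre-tax P* = $69, Q* = 128; post-tax Q = 115; per-unit burden on consumers = $6.5.
Market B: pre-tax P* = $5, Q* = 74; post-tax Q = 58.4; per-unit burden on consumers = $15.6.
Difference: $6.5 vs $15.6 → market B is larger by $9.1.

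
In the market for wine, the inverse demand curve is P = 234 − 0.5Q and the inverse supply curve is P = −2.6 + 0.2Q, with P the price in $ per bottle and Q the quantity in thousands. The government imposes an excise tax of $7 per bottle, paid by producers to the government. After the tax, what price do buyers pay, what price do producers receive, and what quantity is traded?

Inverting to Q(P) form: Qd = 468 − 2P; Qs = 5P + 13.
Before the tax: set 468 − 2P = 5P + 13 → P* = $65, Q* = 338.
With the tax collected from producers, supply shifts: Qs = 5(P − 7) + 13.
New equilibrium: buyers pay $70, producers receive $63, Q = 328. (Wedge: Pb − Ps = 7.)
The less price-elastic side of the market bears the larger share of a per-unit tax.

Buyers pay $70; producers receive $63; quantity = 328.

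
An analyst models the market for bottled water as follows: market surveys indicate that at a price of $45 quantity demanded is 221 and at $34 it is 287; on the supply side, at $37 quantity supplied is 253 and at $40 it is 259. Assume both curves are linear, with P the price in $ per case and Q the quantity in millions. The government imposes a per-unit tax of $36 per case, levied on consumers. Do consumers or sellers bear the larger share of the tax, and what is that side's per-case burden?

Demand slope: (287 − 221)/(34 − 45) = -6, so Qd = 491 − 6P.
Supply slope: (259 − 253)/(40 − 37) = 2, so Qs = 2P + 179.
Before the tax: set 491 − 6P = 2P + 179 → P* = $39, Q* = 257.
With the tax collected from consumers, demand (in seller-price terms) shifts: Qd = 491 − 6(P + 36).
New equilibrium: consumers pay $48, sellers receive $12, Q = 203. (Wedge: Pb − Ps = 36.)
Per-case burden: consumers $9, sellers $27.
Sellers take the larger share because supply is less price-elastic here (demand slope 6 vs supply slope 2).

Sellers bear the larger share: $27 per case.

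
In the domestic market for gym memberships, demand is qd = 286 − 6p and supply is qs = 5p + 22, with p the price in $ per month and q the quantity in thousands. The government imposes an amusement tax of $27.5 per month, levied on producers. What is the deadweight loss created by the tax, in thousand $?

Before the tax: set 286 − 6p = 5p + 22 → p* = $24, q* = 142.
With the tax collected from producers, supply shifts: qs = 5(p − 27.5) + 22.
New equilibrium: buyers pay $36.5, producers receive $9, q = 67. (Wedge: pb − ps = 27.5.)
Quantity falls by |ΔQ| = |142 − 67| = 75.
DWL = ½ · t · |ΔQ| = ½ · 27.5 · 75 = $1031.25.

Deadweight loss = $1031.25 thousand.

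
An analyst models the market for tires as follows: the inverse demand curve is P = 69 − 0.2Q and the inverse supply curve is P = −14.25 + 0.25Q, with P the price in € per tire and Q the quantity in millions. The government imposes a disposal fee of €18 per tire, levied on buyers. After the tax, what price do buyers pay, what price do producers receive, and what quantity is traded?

Inverting to Q(P) form: Qd = 345 − 5P; Qs = 4P + 57.
Before the tax: set 345 − 5P = 4P + 57 → P* = €32, Q* = 185.
With the tax collected from buyers, demand (in seller-price terms) shifts: Qd = 345 − 5(P + 18).
Solving gives Q = 145 with buyers paying €40 and producers receiving €22 (the €18 wedge).
The less price-elastic side of the market bears the larger share of a per-unit tax.

Buyers pay €40; producers receive €22; quantity = 145.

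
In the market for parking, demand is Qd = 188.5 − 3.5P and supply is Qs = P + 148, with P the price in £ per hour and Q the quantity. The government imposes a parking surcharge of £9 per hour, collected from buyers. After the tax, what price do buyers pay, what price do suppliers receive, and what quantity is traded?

Buyers pay £11; suppliers receive £2; quantity = 150.

Without the tax, 188.5 − 3.5P = P + 148 gives 4.5P = 40.5, so P* = £9 and Q* = 157.
With the tax collected from buyers, demand (in seller-price terms) shifts: Qd = 188.5 − 3.5(P + 9).
New equilibrium: buyers pay £11, suppliers receive £2, Q = 150. (Wedge: Pb − Ps = 9.)
The less price-elastic side of the market bears the larger share of a per-unit tax.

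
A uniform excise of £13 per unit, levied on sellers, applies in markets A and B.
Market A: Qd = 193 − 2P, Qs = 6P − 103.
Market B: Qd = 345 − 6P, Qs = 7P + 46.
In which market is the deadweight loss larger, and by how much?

Market A: pre-tax P* = £37, Q* = 119; post-tax Q = 99.5; deadweight loss = £126.75.
Market B: pre-tax P* = £23, Q* = 207; post-tax Q = 165; deadweight loss = £273.
Difference: £126.75 vs £273 → market B is larger by £146.25.

Market B, by £146.25.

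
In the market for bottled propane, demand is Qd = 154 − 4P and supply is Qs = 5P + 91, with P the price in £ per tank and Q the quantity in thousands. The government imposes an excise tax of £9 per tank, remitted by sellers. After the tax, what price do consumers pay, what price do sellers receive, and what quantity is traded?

Without the tax, 154 − 4P = 5P + 91 gives 9P = 63, so P* = £7 and Q* = 126.
With the tax collected from sellers, supply shifts: Qs = 5(P − 9) + 91.
New equilibrium: consumers pay £12, sellers receive £3, Q = 106. (Wedge: Pb − Ps = 9.)

Consumers pay £12; sellers receive £3; quantity = 106.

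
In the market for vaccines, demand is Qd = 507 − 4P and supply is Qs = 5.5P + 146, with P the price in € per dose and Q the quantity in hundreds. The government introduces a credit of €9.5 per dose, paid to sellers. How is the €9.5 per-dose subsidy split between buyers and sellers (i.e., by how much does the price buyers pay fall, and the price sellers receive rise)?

Buyers gain €5.5 per dose; sellers gain €4 per dose.

Without the subsidy, 507 − 4P = 5.5P + 146 gives 9.5P = 361, so P* = €38 and Q* = 355.
With a per-unit subsidy paid to sellers, each receives P + 9.5 per unit sold, so supply becomes Qs = 5.5(P + 9.5) + 146.
New equilibrium: buyers pay €32.5, sellers receive €42, Q = 377. (Wedge: Pb − Ps = −9.5.)
Gain to buyers: €5.5; to sellers: €4. (They sum to €9.5.)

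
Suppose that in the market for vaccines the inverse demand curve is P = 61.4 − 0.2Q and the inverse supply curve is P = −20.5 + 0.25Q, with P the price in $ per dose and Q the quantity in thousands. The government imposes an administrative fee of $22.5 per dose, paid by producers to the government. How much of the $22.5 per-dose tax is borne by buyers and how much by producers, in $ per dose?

Rewrite in direct form: Qd = 307 − 5P and Qs = 4P + 82.
Without the tax, 307 − 5P = 4P + 82 gives 9P = 225, so P* = $25 and Q* = 182.
With the tax collected from producers, supply shifts: Qs = 4(P − 22.5) + 82.
New equilibrium: buyers pay $35, producers receive $12.5, Q = 132. (Wedge: Pb − Ps = 22.5.)
Burden on buyers: $10; on producers: $12.5. (They sum to $22.5.)

Buyers bear $10 per dose; producers bear $12.5 per dose.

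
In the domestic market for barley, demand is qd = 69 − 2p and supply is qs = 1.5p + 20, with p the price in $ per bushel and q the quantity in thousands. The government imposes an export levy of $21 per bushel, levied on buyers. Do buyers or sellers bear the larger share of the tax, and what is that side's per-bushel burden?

Sellers bear the larger share: $12 per bushel.

Before the tax: set 69 − 2p = 1.5p + 20 → p* = $14, q* = 41.
With the tax collected from buyers, demand (in seller-price terms) shifts: qd = 69 − 2(p + 21).
New equilibrium: buyers pay $23, sellers receive $2, q = 23. (Wedge: pb − ps = 21.)
Per-bushel burden: buyers $9, sellers $12.
Sellers take the larger share because supply is less price-elastic here (demand slope 2 vs supply slope 1.5).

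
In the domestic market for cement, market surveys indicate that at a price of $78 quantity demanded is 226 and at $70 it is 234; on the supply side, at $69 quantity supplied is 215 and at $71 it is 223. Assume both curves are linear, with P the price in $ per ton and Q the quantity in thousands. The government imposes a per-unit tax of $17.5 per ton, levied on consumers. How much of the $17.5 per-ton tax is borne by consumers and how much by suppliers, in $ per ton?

Demand slope: (234 − 226)/(70 − 78) = -1, so Qd = 304 − P.
Supply slope: (223 − 215)/(71 − 69) = 4, so Qs = 4P − 61.
Before the tax: set 304 − P = 4P − 61 → P* = $73, Q* = 231.
With the tax collected from consumers, demand (in seller-price terms) shifts: Qd = 304 − (P + 17.5).
New equilibrium: consumers pay $87, suppliers receive $69.5, Q = 217. (Wedge: Pb − Ps = 17.5.)
Burden on consumers: $14; on suppliers: $3.5. (They sum to $17.5.)
The less price-elastic side of the market bears the larger share of a per-unit tax.

Consumers bear $14 per ton; suppliers bear $3.5 per ton.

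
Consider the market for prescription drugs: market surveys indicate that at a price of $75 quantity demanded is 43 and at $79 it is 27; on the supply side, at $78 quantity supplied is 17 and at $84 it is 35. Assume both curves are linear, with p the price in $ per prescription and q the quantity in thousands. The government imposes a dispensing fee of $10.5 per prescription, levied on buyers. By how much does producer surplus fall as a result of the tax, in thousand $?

Demand slope: (27 − 43)/(79 − 75) = -4, so qd = 343 − 4p.
Supply slope: (35 − 17)/(84 − 78) = 3, so qs = 3p − 217.
Before the tax: set 343 − 4p = 3p − 217 → p* = $80, q* = 23.
With the tax collected from buyers, demand (in seller-price terms) shifts: qd = 343 − 4(p + 10.5).
New equilibrium: buyers pay $84.5, sellers receive $74, q = 5. (Wedge: pb − ps = 10.5.)
ΔPS is the trapezoid between Q = 5 and Q = 23 of height $6: ½ · (23 + 5) · 6 = $84.

Producer surplus falls by $84 thousand.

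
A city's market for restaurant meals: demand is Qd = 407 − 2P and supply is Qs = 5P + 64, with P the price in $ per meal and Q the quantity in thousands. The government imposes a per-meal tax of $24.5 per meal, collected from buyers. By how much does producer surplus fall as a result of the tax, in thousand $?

Producer surplus falls by $2040.5 thousand.

Without the tax, 407 − 2P = 5P + 64 gives 7P = 343, so P* = $49 and Q* = 309.
With the tax collected from buyers, demand (in seller-price terms) shifts: Qd = 407 − 2(P + 24.5).
New equilibrium: buyers pay $66.5, sellers receive $42, Q = 274. (Wedge: Pb − Ps = 24.5.)
ΔPS is the trapezoid between Q = 274 and Q = 309 of height $7: ½ · (309 + 274) · 7 = $2040.5.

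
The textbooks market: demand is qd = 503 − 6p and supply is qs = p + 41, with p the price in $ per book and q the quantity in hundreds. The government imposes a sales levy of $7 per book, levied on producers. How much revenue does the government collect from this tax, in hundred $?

Tax revenue = $707 hundred.

Before the tax: set 503 − 6p = p + 41 → p* = $66, q* = 107.
With the tax collected from producers, supply shifts: qs = (p − 7) + 41.
Solving gives q = 101 with consumers paying $67 and producers receiving $60 (the $7 wedge).
Revenue = t · Q = 7 · 101 = $707.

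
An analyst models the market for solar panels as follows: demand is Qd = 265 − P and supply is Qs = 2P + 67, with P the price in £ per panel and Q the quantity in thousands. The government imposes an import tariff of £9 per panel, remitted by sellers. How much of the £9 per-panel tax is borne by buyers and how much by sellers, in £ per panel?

Without the tax, 265 − P = 2P + 67 gives 3P = 198, so P* = £66 and Q* = 199.
With the tax collected from sellers, supply shifts: Qs = 2(P − 9) + 67.
Solving gives Q = 193 with buyers paying £72 and sellers receiving £63 (the £9 wedge).
Burden on buyers: £6; on sellers: £3. (They sum to £9.)
The less price-elastic side of the market bears the larger share of a per-unit tax.

Buyers bear £6 per panel; sellers bear £3 per panel.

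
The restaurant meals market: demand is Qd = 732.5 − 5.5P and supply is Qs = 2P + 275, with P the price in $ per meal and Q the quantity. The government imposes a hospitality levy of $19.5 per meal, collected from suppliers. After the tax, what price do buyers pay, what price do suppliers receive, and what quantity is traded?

Buyers pay $66.2; suppliers receive $46.7; quantity = 368.4.

Without the tax, 732.5 − 5.5P = 2P + 275 gives 7.5P = 457.5, so P* = $61 and Q* = 397.
With the tax collected from suppliers, supply shifts: Qs = 2(P − 19.5) + 275.
Solving gives Q = 368.4 with buyers paying $66.2 and suppliers receiving $46.7 (the $19.5 wedge).
The less price-elastic side of the market bears the larger share of a per-unit tax.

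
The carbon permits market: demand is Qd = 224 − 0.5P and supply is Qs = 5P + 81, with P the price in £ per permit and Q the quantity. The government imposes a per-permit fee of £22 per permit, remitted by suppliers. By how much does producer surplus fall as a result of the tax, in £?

Before the tax: set 224 − 0.5P = 5P + 81 → P* = £26, Q* = 211.
With the tax collected from suppliers, supply shifts: Qs = 5(P − 22) + 81.
New equilibrium: consumers pay £46, suppliers receive £24, Q = 201. (Wedge: Pb − Ps = 22.)
ΔPS is the trapezoid between Q = 201 and Q = 211 of height £2: ½ · (211 + 201) · 2 = £412.

Producer surplus falls by £412.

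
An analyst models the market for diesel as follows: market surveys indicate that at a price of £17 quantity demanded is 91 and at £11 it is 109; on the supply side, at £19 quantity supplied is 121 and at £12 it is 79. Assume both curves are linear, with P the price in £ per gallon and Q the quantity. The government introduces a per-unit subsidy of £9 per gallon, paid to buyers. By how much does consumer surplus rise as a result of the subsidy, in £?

Consumer surplus rises by £636.

Demand slope: (109 − 91)/(11 − 17) = -3, so Qd = 142 − 3P.
Supply slope: (79 − 121)/(12 − 19) = 6, so Qs = 6P + 7.
Before the subsidy: set 142 − 3P = 6P + 7 → P* = £15, Q* = 97.
With a per-unit subsidy paid to buyers, each effectively pays P − 9, so demand becomes Qd = 142 − 3(P − 9).
Solving gives Q = 115 with buyers paying £9 and producers receiving £18 (the £9 wedge).
ΔCS is the trapezoid between Q = 115 and Q = 97 of height £6: ½ · (97 + 115) · 6 = £636.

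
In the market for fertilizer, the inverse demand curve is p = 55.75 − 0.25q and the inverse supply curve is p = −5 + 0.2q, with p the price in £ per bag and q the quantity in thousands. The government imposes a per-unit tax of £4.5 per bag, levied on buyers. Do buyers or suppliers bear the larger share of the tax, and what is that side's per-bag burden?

Buyers bear the larger share: £2.5 per bag.

Rewrite in direct form: qd = 223 − 4p and qs = 5p + 25.
Before the tax: set 223 − 4p = 5p + 25 → p* = £22, q* = 135.
With the tax collected from buyers, demand (in seller-price terms) shifts: qd = 223 − 4(p + 4.5).
New equilibrium: buyers pay £24.5, suppliers receive £20, q = 125. (Wedge: pb − ps = 4.5.)
Per-bag burden: buyers £2.5, suppliers £2.
Buyers take the larger share because demand is less price-elastic here (demand slope 4 vs supply slope 5).
The less price-elastic side of the market bears the larger share of a per-unit tax.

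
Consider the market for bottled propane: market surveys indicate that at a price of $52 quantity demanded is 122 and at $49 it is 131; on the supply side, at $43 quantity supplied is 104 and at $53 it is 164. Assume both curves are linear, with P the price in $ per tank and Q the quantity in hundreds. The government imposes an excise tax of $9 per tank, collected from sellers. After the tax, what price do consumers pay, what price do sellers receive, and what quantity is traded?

Consumers pay $54; sellers receive $45; quantity = 116.

Demand slope: (131 − 122)/(49 − 52) = -3, so Qd = 278 − 3P.
Supply slope: (164 − 104)/(53 − 43) = 6, so Qs = 6P − 154.
Without the tax, 278 − 3P = 6P − 154 gives 9P = 432, so P* = $48 and Q* = 134.
With the tax collected from sellers, supply shifts: Qs = 6(P − 9) − 154.
New equilibrium: consumers pay $54, sellers receive $45, Q = 116. (Wedge: Pb − Ps = 9.)
The less price-elastic side of the market bears the larger share of a per-unit tax.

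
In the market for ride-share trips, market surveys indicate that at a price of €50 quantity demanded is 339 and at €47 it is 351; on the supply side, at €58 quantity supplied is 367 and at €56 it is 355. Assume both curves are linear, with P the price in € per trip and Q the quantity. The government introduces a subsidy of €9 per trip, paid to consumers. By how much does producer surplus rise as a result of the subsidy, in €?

Producer surplus rises by €1230.48.

Demand slope: (351 − 339)/(47 − 50) = -4, so Qd = 539 − 4P.
Supply slope: (355 − 367)/(56 − 58) = 6, so Qs = 6P + 19.
Without the subsidy, 539 − 4P = 6P + 19 gives 10P = 520, so P* = €52 and Q* = 331.
With a per-unit subsidy paid to consumers, each effectively pays P − 9, so demand becomes Qd = 539 − 4(P − 9).
New equilibrium: consumers pay €46.6, producers receive €55.6, Q = 352.6. (Wedge: Pb − Ps = −9.)
ΔPS is the trapezoid between Q = 352.6 and Q = 331 of height €3.6: ½ · (331 + 352.6) · 3.6 = €1230.48.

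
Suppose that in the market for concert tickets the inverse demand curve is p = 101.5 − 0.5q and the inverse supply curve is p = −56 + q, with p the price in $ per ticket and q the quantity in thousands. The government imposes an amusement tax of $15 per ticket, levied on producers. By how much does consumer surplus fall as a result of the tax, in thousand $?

Inverting to q(p) form: qd = 203 − 2p; qs = p + 56.
Before the tax: set 203 − 2p = p + 56 → p* = $49, q* = 105.
With the tax collected from producers, supply shifts: qs = (p − 15) + 56.
Solving gives q = 95 with buyers paying $54 and producers receiving $39 (the $15 wedge).
ΔCS is the trapezoid between Q = 95 and Q = 105 of height $5: ½ · (105 + 95) · 5 = $500.

Consumer surplus falls by $500 thousand.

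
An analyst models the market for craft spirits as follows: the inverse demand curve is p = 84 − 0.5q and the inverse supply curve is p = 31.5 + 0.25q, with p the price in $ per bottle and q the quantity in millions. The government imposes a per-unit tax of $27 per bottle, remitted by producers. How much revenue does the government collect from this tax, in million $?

Rewrite in direct form: qd = 168 − 2p and qs = 4p − 126.
Before the tax: set 168 − 2p = 4p − 126 → p* = $49, q* = 70.
With the tax collected from producers, supply shifts: qs = 4(p − 27) − 126.
New equilibrium: buyers pay $67, producers receive $40, q = 34. (Wedge: pb − ps = 27.)
Revenue = t · Q = 27 · 34 = $918.

Tax revenue = $918 million.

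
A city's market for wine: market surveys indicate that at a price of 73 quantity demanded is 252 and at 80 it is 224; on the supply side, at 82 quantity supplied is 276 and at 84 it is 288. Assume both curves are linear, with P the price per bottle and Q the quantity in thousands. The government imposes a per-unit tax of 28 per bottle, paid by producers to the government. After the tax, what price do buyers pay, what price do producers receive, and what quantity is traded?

Buyers pay 92.8; producers receive 64.8; quantity = 172.8.

Demand slope: (224 − 252)/(80 − 73) = -4, so Qd = 544 − 4P.
Supply slope: (288 − 276)/(84 − 82) = 6, so Qs = 6P − 216.
Without the tax, 544 − 4P = 6P − 216 gives 10P = 760, so P* = 76 and Q* = 240.
With the tax collected from producers, supply shifts: Qs = 6(P − 28) − 216.
New equilibrium: buyers pay 92.8, producers receive 64.8, Q = 172.8. (Wedge: Pb − Ps = 28.)
The less price-elastic side of the market bears the larger share of a per-unit tax.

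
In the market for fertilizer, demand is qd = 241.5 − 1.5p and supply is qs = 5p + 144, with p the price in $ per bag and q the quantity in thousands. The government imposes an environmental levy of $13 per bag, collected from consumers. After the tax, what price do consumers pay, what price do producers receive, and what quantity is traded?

Consumers pay $25; producers receive $12; quantity = 204.

Before the tax: set 241.5 − 1.5p = 5p + 144 → p* = $15, q* = 219.
With the tax collected from consumers, demand (in seller-price terms) shifts: qd = 241.5 − 1.5(p + 13).
New equilibrium: consumers pay $25, producers receive $12, q = 204. (Wedge: pb − ps = 13.)
The less price-elastic side of the market bears the larger share of a per-unit tax.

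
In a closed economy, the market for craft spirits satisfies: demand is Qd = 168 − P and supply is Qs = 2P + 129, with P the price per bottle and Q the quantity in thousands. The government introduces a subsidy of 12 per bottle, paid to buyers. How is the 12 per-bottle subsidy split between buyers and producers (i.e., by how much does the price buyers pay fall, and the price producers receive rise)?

Without the subsidy, 168 − P = 2P + 129 gives 3P = 39, so P* = 13 and Q* = 155.
With a per-unit subsidy paid to buyers, each effectively pays P − 12, so demand becomes Qd = 168 − (P − 12).
Solving gives Q = 163 with buyers paying 5 and producers receiving 17 (the 12 wedge).
Gain to buyers: 8; to producers: 4. (They sum to 12.)

Buyers gain 8 per bottle; producers gain 4 per bottle.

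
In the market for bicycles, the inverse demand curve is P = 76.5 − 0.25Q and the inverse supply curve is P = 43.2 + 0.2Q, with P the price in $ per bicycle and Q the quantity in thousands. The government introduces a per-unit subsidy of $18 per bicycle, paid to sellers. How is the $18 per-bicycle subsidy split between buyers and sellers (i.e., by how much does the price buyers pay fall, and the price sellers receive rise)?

Buyers gain $10 per bicycle; sellers gain $8 per bicycle.

Inverting to Q(P) form: Qd = 306 − 4P; Qs = 5P − 216.
Before the subsidy: set 306 − 4P = 5P − 216 → P* = $58, Q* = 74.
With a per-unit subsidy paid to sellers, each receives P + 18 per unit sold, so supply becomes Qs = 5(P + 18) − 216.
New equilibrium: buyers pay $48, sellers receive $66, Q = 114. (Wedge: Pb − Ps = −18.)
Gain to buyers: $10; to sellers: $8. (They sum to $18.)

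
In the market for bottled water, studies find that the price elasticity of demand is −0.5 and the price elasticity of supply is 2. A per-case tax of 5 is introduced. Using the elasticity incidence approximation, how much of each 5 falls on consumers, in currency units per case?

Consumers bear ≈ 4 per case.

Incidence ratio: consumers' share ≈ εs / (εs + |εd|) = 2 / (2 + 0.5) = 0.8.
So consumers bear ≈ 0.8 × 5 = 4; sellers bear 1.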